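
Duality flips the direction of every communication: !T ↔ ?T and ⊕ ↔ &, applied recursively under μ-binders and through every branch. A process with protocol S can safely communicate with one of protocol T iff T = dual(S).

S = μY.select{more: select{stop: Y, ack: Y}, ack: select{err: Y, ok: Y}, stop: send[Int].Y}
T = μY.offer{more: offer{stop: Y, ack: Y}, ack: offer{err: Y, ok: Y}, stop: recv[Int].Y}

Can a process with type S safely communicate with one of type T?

YES

μY vs μY  ok (μ self-dual)
  select{more,ack,stop} vs offer{more,ack,stop}  ok label sets agree
    case more:
      select{stop,ack} vs offer{stop,ack}  ok label sets agree
        case stop:
          Y vs Y  ok
        case ack:
          Y vs Y  ok
    case ack:
      select{err,ok} vs offer{err,ok}  ok label sets agree
        case err:
          Y vs Y  ok
        case ok:
          Y vs Y  ok
    case stop:
      send[Int] vs recv[Int]  ok
        Y vs Y  ok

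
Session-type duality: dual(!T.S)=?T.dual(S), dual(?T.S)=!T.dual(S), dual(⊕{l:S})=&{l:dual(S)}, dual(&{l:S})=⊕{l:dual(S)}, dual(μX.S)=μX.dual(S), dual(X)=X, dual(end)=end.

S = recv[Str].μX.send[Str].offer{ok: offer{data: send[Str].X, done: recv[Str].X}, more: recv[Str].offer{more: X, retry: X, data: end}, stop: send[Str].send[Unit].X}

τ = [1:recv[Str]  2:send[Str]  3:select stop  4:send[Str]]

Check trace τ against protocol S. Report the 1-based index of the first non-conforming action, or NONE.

[1] recv[Str]  match  state: μX.…
[2] send[Str]  match  state: offer{ok: offer{data: send[Str].μX.…, done: recv[Str].μX.…}, more: recv[Str].offer{more: μX.…, retry: μX.…, data: end}, stop: send[Str].send[Unit].μX.…}
[3] got select stop, protocol expects offer ok or offer more or offer stop  ✗

3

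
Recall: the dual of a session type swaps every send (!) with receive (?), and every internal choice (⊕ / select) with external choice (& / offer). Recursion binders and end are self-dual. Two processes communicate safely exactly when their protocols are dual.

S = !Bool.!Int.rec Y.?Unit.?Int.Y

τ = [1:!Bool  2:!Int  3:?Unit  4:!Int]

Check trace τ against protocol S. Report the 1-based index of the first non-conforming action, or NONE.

4

@1 !Bool  ✓  state: !Int.rec Y.…
@2 !Int  ✓  state: rec Y.…
@3 ?Unit  ✓  state: ?Int.rec Y.…
@4 got !Int, protocol expects ?Int  ✗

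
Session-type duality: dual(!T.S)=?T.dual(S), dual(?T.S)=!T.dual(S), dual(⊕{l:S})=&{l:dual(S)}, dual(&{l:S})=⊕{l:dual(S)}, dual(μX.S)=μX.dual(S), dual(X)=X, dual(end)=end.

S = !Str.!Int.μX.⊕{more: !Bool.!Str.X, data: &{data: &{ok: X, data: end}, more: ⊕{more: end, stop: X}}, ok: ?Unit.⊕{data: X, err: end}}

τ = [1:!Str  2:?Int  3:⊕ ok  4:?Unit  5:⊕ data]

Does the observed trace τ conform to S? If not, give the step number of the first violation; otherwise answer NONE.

step 1: !Str  ok  residual = !Int.μX.…
step 2: got ?Int, protocol expects !Int  ✗

2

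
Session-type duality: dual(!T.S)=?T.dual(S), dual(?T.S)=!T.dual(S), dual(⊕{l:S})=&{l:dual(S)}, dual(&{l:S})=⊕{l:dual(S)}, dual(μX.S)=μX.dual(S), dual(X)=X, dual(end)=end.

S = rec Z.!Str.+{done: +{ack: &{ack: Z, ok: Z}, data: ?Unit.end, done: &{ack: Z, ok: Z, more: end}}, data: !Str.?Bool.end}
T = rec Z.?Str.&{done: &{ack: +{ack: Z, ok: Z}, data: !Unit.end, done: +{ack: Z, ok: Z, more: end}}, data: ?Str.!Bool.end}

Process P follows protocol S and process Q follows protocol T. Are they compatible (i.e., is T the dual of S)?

rec Z ‖ rec Z  match (μ self-dual)
  !Str ‖ ?Str  match
    +{done,data} ‖ &{done,data}  match labels match
      case done:
        +{ack,data,done} ‖ &{ack,data,done}  match labels match
          case ack:
            &{ack,ok} ‖ +{ack,ok}  match labels match
              case ack:
                Z ‖ Z  match
              case ok:
                Z ‖ Z  match
          case data:
            ?Unit ‖ !Unit  match
              end ‖ end  match
          case done:
            &{ack,ok,more} ‖ +{ack,ok,more}  match labels match
              case ack:
                Z ‖ Z  match
              case ok:
                Z ‖ Z  match
              case more:
                end ‖ end  match
      case data:
        !Str ‖ ?Str  match
          ?Bool ‖ !Bool  match
            end ‖ end  match

YES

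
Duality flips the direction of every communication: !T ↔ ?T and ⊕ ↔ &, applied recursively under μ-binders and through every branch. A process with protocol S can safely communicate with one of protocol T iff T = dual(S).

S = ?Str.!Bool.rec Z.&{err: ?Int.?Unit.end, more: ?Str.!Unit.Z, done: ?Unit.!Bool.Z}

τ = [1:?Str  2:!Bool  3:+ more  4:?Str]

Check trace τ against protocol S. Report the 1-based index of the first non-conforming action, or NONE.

3

[1] ?Str  ✓  cont: !Bool.rec Z.…
[2] !Bool  ✓  cont: rec Z.…
[3] got + more, protocol expects & err or & more or & done  ✗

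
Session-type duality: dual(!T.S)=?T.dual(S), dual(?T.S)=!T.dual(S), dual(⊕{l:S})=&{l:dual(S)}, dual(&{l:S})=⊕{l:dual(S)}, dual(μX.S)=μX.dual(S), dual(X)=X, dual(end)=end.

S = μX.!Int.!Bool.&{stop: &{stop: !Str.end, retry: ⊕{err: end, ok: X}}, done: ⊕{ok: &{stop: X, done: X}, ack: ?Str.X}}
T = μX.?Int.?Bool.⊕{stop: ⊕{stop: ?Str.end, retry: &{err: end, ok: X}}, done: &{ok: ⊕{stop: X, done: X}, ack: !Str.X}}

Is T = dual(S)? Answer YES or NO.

μX vs μX  ✓ (μ self-dual)
  !Int vs ?Int  ✓
    !Bool vs ?Bool  ✓
      &{stop,done} vs ⊕{stop,done}  ✓ labels match
        [stop]
          &{stop,retry} vs ⊕{stop,retry}  ✓ labels match
            [stop]
              !Str vs ?Str  ✓
                end vs end  ✓
            [retry]
              ⊕{err,ok} vs &{err,ok}  ✓ labels match
                [err]
                  end vs end  ✓
                [ok]
                  X vs X  ✓
        [done]
          ⊕{ok,ack} vs &{ok,ack}  ✓ labels match
            [ok]
              &{stop,done} vs ⊕{stop,done}  ✓ labels match
                [stop]
                  X vs X  ✓
                [done]
                  X vs X  ✓
            [ack]
              ?Str vs !Str  ✓
                X vs X  ✓

YES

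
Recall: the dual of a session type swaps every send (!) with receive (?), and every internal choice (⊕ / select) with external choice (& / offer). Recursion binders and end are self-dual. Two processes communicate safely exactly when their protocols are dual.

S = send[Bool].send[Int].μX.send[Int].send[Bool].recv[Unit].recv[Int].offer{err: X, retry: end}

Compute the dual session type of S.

recv[Bool].recv[Int].μX.recv[Int].recv[Bool].send[Unit].send[Int].select{err: X, retry: end}

send[Bool] = recv[Bool]
  send[Int] = recv[Int]
    μX = μX  (binder kept)
      send[Int] = recv[Int]
        send[Bool] = recv[Bool]
          recv[Unit] = send[Unit]
            recv[Int] = send[Int]
              offer{err,retry} = select{err,retry}  (&→⊕)
                [err]
                  dual(X) = X
                [retry]
                  dual(end) = end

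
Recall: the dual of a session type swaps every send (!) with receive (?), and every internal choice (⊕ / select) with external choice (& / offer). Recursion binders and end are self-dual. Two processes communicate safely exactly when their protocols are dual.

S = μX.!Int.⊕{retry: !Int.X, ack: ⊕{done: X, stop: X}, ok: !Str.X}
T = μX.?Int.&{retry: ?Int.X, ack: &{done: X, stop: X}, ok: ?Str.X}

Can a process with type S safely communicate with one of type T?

YES

μX vs μX  ✓ (binder kept)
  !Int vs ?Int  ✓
    ⊕{retry,ack,ok} vs &{retry,ack,ok}  ✓ same labels
      [retry]
        !Int vs ?Int  ✓
          X vs X  ✓
      [ack]
        ⊕{done,stop} vs &{done,stop}  ✓ same labels
          [done]
            X vs X  ✓
          [stop]
            X vs X  ✓
      [ok]
        !Str vs ?Str  ✓
          X vs X  ✓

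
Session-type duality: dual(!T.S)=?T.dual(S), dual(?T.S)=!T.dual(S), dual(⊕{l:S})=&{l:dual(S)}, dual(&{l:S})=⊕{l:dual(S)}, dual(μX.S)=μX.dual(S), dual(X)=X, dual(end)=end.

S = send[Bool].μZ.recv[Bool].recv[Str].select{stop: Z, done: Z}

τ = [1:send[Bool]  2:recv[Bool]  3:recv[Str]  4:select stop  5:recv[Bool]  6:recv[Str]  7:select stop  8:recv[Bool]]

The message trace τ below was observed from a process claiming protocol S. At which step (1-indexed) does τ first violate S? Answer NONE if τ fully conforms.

NONE

[1] send[Bool]  match  state: μZ.…
[2] recv[Bool]  match  state: recv[Str].select{stop: μZ.…, done: μZ.…}
[3] recv[Str]  match  state: select{stop: μZ.…, done: μZ.…}
[4] select stop  match  state: μZ.…
[5] recv[Bool]  match  state: recv[Str].select{stop: μZ.…, done: μZ.…}
[6] recv[Str]  match  state: select{stop: μZ.…, done: μZ.…}
[7] select stop  match  state: μZ.…
[8] recv[Bool]  match  state: recv[Str].select{stop: μZ.…, done: μZ.…}
trace exhausted — no violation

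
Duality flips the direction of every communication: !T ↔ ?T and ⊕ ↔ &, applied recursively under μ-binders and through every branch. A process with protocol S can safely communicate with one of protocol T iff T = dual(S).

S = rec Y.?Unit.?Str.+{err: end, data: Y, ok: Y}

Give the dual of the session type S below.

rec Y → rec Y  (rec unchanged)
  ?Unit → !Unit
    ?Str → !Str
      +{err,data,ok} → &{err,data,ok}  (⊕→&)
        • err:
          end self-dual
        • data:
          Y self-dual
        • ok:
          Y self-dual

rec Y.!Unit.!Str.&{err: end, data: Y, ok: Y}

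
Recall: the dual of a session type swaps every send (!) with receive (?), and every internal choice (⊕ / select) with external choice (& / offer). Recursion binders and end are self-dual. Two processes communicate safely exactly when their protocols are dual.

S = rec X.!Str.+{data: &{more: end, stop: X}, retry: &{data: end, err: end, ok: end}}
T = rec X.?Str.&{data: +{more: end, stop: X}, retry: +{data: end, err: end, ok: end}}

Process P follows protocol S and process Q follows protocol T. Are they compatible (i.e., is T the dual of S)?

YES

rec X ‖ rec X  match (μ self-dual)
  !Str ‖ ?Str  match
    +{data,retry} ‖ &{data,retry}  match same labels
      [data]
        &{more,stop} ‖ +{more,stop}  match same labels
          [more]
            end ‖ end  match
          [stop]
            X ‖ X  match
      [retry]
        &{data,err,ok} ‖ +{data,err,ok}  match same labels
          [data]
            end ‖ end  match
          [err]
            end ‖ end  match
          [ok]
            end ‖ end  match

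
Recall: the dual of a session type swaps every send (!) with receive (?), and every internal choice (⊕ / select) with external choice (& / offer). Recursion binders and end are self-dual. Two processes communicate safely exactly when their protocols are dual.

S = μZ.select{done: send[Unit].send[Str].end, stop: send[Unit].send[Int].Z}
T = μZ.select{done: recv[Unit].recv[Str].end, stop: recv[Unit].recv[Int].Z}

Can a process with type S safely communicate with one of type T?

μZ vs μZ  ✓ (binder kept)
  select{done,stop} vs select{done,stop}  ✗ choice polarity not flipped — not dual

NO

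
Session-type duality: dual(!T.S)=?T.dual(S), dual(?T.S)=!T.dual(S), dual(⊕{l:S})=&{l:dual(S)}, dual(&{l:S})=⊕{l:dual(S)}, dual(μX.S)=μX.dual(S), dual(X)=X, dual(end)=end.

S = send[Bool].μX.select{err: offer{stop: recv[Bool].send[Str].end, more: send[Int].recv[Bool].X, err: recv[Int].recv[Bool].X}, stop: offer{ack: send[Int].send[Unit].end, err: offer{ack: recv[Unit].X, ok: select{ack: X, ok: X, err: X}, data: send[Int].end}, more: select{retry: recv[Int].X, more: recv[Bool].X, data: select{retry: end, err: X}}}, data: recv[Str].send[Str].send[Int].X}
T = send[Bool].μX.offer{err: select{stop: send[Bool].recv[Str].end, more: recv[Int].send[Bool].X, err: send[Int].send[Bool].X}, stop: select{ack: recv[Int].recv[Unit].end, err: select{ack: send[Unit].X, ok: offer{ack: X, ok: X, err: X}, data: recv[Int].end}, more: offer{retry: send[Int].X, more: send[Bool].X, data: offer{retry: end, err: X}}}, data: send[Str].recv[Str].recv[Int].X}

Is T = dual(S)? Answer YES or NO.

NO

send[Bool] vs send[Bool]  ✗ same direction on both sides — not dual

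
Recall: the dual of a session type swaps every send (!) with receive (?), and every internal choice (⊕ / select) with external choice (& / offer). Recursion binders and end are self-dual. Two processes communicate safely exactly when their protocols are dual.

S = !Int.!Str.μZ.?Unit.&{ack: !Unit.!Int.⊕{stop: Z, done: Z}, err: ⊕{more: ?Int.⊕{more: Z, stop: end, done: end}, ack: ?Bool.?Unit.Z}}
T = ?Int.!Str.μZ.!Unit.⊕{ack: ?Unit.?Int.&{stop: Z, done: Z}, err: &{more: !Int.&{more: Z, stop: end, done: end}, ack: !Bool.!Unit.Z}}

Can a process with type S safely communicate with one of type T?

NO

!Int | ?Int  match
  !Str | !Str  ✗ same direction on both sides — not dual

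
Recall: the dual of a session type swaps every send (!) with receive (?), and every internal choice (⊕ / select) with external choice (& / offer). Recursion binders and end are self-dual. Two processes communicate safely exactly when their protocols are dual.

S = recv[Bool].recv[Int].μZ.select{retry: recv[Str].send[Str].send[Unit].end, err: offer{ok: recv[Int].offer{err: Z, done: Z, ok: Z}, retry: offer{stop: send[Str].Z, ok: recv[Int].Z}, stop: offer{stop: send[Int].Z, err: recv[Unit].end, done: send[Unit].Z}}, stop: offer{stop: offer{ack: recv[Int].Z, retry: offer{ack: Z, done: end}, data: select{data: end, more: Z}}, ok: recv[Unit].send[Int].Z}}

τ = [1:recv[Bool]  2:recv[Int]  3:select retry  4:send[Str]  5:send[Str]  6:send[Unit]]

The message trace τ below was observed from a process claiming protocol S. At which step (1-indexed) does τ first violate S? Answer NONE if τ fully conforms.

4

[1] recv[Bool]  ok  state: recv[Int].μZ.…
[2] recv[Int]  ok  state: μZ.…
[3] select retry  ok  state: recv[Str].send[Str].send[Unit].end
[4] got send[Str], protocol expects recv[Str]  ✗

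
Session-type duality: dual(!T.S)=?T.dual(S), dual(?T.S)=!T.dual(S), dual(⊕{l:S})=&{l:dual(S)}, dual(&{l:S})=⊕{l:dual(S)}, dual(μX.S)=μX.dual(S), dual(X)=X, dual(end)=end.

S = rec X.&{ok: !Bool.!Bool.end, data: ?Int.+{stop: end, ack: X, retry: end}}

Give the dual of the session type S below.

rec X = rec X  (rec unchanged)
  &{ok,data} = +{ok,data}  (&→⊕)
    case ok:
      !Bool = ?Bool
        !Bool = ?Bool
          end self-dual
    case data:
      ?Int = !Int
        +{stop,ack,retry} = &{stop,ack,retry}  (internal→external)
          case stop:
            end self-dual
          case ack:
            X self-dual
          case retry:
            end self-dual

rec X.+{ok: ?Bool.?Bool.end, data: !Int.&{stop: end, ack: X, retry: end}}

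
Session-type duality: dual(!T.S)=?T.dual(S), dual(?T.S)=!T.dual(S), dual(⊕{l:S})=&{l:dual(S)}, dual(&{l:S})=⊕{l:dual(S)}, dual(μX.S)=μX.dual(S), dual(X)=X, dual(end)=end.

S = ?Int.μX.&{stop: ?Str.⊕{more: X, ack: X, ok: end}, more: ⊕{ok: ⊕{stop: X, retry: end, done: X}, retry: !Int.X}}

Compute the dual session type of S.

!Int.μX.⊕{stop: !Str.&{more: X, ack: X, ok: end}, more: &{ok: &{stop: X, retry: end, done: X}, retry: ?Int.X}}

?Int → !Int
  μX → μX  (μ self-dual)
    &{stop,more} → ⊕{stop,more}  (external→internal)
      • stop:
        ?Str → !Str
          ⊕{more,ack,ok} → &{more,ack,ok}  (select→offer)
            • more:
              dual(X) = X
            • ack:
              dual(X) = X
            • ok:
              dual(end) = end
      • more:
        ⊕{ok,retry} → &{ok,retry}  (select→offer)
          • ok:
            ⊕{stop,retry,done} → &{stop,retry,done}  (select→offer)
              • stop:
                dual(X) = X
              • retry:
                dual(end) = end
              • done:
                dual(X) = X
          • retry:
            !Int → ?Int
              dual(X) = X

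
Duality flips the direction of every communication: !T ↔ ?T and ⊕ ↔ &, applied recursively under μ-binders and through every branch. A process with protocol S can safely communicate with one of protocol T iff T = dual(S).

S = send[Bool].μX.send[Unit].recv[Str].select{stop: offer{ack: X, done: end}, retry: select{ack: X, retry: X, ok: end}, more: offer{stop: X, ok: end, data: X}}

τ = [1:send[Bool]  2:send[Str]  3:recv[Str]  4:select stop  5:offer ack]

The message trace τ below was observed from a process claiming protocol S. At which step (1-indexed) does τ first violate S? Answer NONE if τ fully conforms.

2

@1 send[Bool]  match  residual = μX.…
@2 got send[Str], protocol expects send[Unit]  ✗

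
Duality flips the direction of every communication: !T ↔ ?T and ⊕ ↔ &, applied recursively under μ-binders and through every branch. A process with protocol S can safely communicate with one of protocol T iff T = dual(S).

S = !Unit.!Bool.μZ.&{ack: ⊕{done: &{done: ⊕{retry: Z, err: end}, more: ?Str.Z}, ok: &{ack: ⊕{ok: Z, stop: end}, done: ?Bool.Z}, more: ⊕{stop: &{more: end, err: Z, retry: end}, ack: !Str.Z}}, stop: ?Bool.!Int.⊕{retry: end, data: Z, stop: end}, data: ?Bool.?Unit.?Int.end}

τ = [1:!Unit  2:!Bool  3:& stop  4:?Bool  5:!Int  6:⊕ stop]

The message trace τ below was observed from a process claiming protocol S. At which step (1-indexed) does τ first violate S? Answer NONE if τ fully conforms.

step 1: !Unit  match  cont: !Bool.μZ.…
step 2: !Bool  match  cont: μZ.…
step 3: & stop  match  cont: ?Bool.!Int.⊕{retry: end, data: μZ.…, stop: end}
step 4: ?Bool  match  cont: !Int.⊕{retry: end, data: μZ.…, stop: end}
step 5: !Int  match  cont: ⊕{retry: end, data: μZ.…, stop: end}
step 6: ⊕ stop  match  cont: end
trace exhausted — no violation

NONE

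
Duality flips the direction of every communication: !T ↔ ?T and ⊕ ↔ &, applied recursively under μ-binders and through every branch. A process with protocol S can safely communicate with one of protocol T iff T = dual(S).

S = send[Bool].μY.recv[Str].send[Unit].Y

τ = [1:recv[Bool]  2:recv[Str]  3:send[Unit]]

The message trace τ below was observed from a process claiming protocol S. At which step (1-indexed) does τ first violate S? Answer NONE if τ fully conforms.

1

@1 got recv[Bool], protocol expects send[Bool]  ✗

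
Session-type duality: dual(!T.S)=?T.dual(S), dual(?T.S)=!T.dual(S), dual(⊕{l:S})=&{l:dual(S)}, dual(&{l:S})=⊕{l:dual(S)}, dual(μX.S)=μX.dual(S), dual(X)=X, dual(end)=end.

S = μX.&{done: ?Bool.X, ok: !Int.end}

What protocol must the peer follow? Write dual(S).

μX → μX  (rec unchanged)
  &{done,ok} → ⊕{done,ok}  (external→internal)
    case done:
      ?Bool → !Bool
        X self-dual
    case ok:
      !Int → ?Int
        end self-dual

μX.⊕{done: !Bool.X, ok: ?Int.end}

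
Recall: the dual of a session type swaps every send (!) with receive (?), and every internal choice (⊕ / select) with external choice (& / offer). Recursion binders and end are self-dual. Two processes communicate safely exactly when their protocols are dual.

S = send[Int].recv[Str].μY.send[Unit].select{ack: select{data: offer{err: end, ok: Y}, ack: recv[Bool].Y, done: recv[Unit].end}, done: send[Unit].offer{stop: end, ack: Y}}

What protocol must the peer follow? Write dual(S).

send[Int] ↦ recv[Int]
  recv[Str] ↦ send[Str]
    μY ↦ μY  (μ self-dual)
      send[Unit] ↦ recv[Unit]
        select{ack,done} ↦ offer{ack,done}  (internal→external)
          [ack]
            select{data,ack,done} ↦ offer{data,ack,done}  (internal→external)
              [data]
                offer{err,ok} ↦ select{err,ok}  (external→internal)
                  [err]
                    end self-dual
                  [ok]
                    Y self-dual
              [ack]
                recv[Bool] ↦ send[Bool]
                  Y self-dual
              [done]
                recv[Unit] ↦ send[Unit]
                  end self-dual
          [done]
            send[Unit] ↦ recv[Unit]
              offer{stop,ack} ↦ select{stop,ack}  (external→internal)
                [stop]
                  end self-dual
                [ack]
                  Y self-dual

recv[Int].send[Str].μY.recv[Unit].offer{ack: offer{data: select{err: end, ok: Y}, ack: send[Bool].Y, done: send[Unit].end}, done: recv[Unit].select{stop: end, ack: Y}}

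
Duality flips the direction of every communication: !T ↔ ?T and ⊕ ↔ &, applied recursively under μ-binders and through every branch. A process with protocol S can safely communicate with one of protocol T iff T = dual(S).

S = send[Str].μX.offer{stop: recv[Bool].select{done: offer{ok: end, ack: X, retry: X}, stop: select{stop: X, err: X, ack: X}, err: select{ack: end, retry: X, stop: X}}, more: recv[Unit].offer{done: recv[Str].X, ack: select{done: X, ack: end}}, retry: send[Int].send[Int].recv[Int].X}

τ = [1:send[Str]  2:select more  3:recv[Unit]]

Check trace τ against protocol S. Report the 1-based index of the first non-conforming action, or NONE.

2

[1] send[Str]  ✓  now at μX.…
[2] got select more, protocol expects offer stop or offer more or offer retry  ✗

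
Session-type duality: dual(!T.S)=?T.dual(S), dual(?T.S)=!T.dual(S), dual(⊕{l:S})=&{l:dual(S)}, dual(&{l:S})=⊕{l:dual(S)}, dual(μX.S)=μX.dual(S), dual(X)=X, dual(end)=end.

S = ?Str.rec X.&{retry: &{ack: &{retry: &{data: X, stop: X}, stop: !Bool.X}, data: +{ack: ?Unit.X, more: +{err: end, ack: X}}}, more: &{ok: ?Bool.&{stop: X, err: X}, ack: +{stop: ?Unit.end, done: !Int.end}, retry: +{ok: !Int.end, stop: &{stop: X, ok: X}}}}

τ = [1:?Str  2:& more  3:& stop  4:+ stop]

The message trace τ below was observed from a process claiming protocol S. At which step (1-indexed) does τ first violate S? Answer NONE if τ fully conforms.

3

step 1: ?Str  ok  cont: rec X.…
step 2: & more  ok  cont: &{ok: ?Bool.&{stop: rec X.…, err: rec X.…}, ack: +{stop: ?Unit.end, done: !Int.end}, retry: +{ok: !Int.end, stop: &{stop: rec X.…, ok: rec X.…}}}
step 3: got & stop, protocol expects & ok or & ack or & retry  ✗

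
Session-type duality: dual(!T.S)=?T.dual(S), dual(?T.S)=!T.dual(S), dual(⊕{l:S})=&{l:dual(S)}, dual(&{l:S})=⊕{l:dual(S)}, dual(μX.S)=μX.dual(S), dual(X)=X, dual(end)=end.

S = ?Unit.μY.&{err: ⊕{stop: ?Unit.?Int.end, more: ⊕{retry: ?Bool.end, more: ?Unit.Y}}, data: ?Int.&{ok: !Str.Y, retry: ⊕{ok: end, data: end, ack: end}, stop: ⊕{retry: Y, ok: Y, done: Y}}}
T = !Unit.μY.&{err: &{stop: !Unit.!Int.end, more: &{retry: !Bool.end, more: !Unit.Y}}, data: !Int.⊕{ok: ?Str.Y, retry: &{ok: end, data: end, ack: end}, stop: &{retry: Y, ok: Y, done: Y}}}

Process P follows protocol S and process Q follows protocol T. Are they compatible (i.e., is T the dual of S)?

NO

?Unit | !Unit  ✓
  μY | μY  ✓ (binder kept)
    &{err,data} | &{err,data}  ✗ choice polarity not flipped — not dual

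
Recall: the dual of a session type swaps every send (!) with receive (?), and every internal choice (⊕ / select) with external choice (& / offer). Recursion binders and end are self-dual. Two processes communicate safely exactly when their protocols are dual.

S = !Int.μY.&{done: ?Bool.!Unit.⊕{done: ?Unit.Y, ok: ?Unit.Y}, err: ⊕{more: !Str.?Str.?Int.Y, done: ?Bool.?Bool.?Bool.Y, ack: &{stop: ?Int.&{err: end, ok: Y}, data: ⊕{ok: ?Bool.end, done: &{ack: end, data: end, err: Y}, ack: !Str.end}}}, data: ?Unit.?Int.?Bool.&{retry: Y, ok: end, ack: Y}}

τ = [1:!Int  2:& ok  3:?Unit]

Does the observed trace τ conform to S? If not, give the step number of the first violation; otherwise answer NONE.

2

step 1: !Int  ✓  cont: μY.…
step 2: got & ok, protocol expects & done or & err or & data  ✗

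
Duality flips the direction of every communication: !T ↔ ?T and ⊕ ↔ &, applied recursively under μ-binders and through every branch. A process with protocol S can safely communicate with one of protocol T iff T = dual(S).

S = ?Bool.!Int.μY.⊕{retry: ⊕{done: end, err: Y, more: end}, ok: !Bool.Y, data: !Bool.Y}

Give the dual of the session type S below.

!Bool.?Int.μY.&{retry: &{done: end, err: Y, more: end}, ok: ?Bool.Y, data: ?Bool.Y}

?Bool = !Bool
  !Int = ?Int
    μY = μY  (binder kept)
      ⊕{retry,ok,data} = &{retry,ok,data}  (select→offer)
        • retry:
          ⊕{done,err,more} = &{done,err,more}  (select→offer)
            • done:
              end ↦ end
            • err:
              Y ↦ Y
            • more:
              end ↦ end
        • ok:
          !Bool = ?Bool
            Y ↦ Y
        • data:
          !Bool = ?Bool
            Y ↦ Y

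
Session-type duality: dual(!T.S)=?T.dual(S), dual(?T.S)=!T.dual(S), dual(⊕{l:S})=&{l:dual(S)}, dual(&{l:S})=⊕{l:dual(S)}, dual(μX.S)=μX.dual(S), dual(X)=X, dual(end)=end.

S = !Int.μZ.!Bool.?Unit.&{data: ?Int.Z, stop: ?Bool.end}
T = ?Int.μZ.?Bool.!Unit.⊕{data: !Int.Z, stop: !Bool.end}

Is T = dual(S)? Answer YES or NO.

!Int | ?Int  ok
  μZ | μZ  ok (rec unchanged)
    !Bool | ?Bool  ok
      ?Unit | !Unit  ok
        &{data,stop} | ⊕{data,stop}  ok same labels
          case data:
            ?Int | !Int  ok
              Z | Z  ok
          case stop:
            ?Bool | !Bool  ok
              end | end  ok

YES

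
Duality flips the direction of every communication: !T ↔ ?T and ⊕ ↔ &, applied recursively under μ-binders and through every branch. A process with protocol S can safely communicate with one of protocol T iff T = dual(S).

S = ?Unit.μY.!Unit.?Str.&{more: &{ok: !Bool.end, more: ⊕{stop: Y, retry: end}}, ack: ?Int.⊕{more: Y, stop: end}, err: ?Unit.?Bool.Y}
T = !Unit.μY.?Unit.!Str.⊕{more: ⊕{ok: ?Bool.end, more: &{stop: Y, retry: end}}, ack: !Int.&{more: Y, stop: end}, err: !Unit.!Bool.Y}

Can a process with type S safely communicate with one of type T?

?Unit | !Unit  ✓
  μY | μY  ✓ (μ self-dual)
    !Unit | ?Unit  ✓
      ?Str | !Str  ✓
        &{more,ack,err} | ⊕{more,ack,err}  ✓ labels match
          case more:
            &{ok,more} | ⊕{ok,more}  ✓ labels match
              case ok:
                !Bool | ?Bool  ✓
                  end | end  ✓
              case more:
                ⊕{stop,retry} | &{stop,retry}  ✓ labels match
                  case stop:
                    Y | Y  ✓
                  case retry:
                    end | end  ✓
          case ack:
            ?Int | !Int  ✓
              ⊕{more,stop} | &{more,stop}  ✓ labels match
                case more:
                  Y | Y  ✓
                case stop:
                  end | end  ✓
          case err:
            ?Unit | !Unit  ✓
              ?Bool | !Bool  ✓
                Y | Y  ✓

YES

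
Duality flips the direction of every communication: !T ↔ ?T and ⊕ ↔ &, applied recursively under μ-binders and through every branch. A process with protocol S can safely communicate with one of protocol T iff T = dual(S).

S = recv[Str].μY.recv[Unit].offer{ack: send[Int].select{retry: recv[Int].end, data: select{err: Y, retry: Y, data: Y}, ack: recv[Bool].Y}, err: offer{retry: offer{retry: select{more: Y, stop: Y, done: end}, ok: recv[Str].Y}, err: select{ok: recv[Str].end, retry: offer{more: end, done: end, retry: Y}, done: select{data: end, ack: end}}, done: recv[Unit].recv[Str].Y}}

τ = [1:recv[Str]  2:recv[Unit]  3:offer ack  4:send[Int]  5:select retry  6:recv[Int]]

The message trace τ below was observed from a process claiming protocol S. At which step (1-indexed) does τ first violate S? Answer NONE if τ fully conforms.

NONE

[1] recv[Str]  match  residual = μY.…
[2] recv[Unit]  match  residual = offer{ack: send[Int].select{retry: recv[Int].end, data: select{err: μY.…, retry: μY.…, data: μY.…}, ack: recv[Bool].μY.…}, err: offer{retry: offer{retry: select{more: μY.…, stop: μY.…, done: end}, ok: recv[Str].μY.…}, err: select{ok: recv[Str].end, retry: offer{more: end, done: end, retry: μY.…}, done: select{data: end, ack: end}}, done: recv[Unit].recv[Str].μY.…}}
[3] offer ack  match  residual = send[Int].select{retry: recv[Int].end, data: select{err: μY.…, retry: μY.…, data: μY.…}, ack: recv[Bool].μY.…}
[4] send[Int]  match  residual = select{retry: recv[Int].end, data: select{err: μY.…, retry: μY.…, data: μY.…}, ack: recv[Bool].μY.…}
[5] select retry  match  residual = recv[Int].end
[6] recv[Int]  match  residual = end
trace exhausted — no violation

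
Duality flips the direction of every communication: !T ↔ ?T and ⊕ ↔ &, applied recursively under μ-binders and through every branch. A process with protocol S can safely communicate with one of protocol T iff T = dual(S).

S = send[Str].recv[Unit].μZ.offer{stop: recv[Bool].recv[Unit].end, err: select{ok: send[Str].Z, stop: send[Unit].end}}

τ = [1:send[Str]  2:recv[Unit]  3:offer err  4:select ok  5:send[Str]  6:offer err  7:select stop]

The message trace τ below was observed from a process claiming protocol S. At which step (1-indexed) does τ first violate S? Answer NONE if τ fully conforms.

NONE

[1] send[Str]  ok  residual = recv[Unit].μZ.…
[2] recv[Unit]  ok  residual = μZ.…
[3] offer err  ok  residual = select{ok: send[Str].μZ.…, stop: send[Unit].end}
[4] select ok  ok  residual = send[Str].μZ.…
[5] send[Str]  ok  residual = μZ.…
[6] offer err  ok  residual = select{ok: send[Str].μZ.…, stop: send[Unit].end}
[7] select stop  ok  residual = send[Unit].end
τ conforms to S (length 7)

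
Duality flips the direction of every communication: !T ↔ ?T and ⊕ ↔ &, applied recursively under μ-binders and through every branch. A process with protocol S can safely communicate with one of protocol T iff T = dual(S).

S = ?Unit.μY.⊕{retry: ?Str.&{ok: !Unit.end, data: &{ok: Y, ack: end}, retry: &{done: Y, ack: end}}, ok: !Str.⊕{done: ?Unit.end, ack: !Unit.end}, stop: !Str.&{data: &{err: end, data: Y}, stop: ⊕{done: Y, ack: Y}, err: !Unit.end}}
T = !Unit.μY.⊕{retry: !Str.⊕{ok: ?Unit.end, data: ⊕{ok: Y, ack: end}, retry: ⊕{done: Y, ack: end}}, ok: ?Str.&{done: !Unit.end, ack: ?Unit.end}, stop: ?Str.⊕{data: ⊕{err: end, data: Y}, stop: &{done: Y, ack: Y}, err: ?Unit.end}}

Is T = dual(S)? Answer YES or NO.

?Unit vs !Unit  ✓
  μY vs μY  ✓ (μ self-dual)
    ⊕{retry,ok,stop} vs ⊕{retry,ok,stop}  ✗ choice polarity not flipped — not dual

NO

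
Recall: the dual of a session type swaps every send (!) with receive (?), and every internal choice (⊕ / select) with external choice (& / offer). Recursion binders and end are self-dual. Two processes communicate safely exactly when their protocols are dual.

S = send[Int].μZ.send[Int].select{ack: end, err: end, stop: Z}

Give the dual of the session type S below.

recv[Int].μZ.recv[Int].offer{ack: end, err: end, stop: Z}

send[Int] → recv[Int]
  μZ → μZ  (rec unchanged)
    send[Int] → recv[Int]
      select{ack,err,stop} → offer{ack,err,stop}  (select→offer)
        • ack:
          end self-dual
        • err:
          end self-dual
        • stop:
          Z self-dual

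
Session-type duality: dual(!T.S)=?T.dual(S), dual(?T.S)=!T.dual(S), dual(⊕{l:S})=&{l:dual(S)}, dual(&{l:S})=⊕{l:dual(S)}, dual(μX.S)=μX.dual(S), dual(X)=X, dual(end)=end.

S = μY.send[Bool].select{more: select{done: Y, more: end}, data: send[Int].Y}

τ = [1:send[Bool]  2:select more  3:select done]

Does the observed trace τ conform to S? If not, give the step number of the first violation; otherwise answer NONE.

step 1: send[Bool]  match  state: select{more: select{done: μY.…, more: end}, data: send[Int].μY.…}
step 2: select more  match  state: select{done: μY.…, more: end}
step 3: select done  match  state: μY.…
τ conforms to S (length 3)

NONE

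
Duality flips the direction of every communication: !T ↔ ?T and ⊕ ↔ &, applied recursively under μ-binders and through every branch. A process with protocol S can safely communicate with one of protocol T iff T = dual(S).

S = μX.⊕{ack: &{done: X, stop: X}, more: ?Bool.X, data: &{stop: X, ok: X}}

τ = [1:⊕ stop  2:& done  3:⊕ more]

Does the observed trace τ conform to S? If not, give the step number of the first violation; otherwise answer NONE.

1

step 1: got ⊕ stop, protocol expects ⊕ ack or ⊕ more or ⊕ data  ✗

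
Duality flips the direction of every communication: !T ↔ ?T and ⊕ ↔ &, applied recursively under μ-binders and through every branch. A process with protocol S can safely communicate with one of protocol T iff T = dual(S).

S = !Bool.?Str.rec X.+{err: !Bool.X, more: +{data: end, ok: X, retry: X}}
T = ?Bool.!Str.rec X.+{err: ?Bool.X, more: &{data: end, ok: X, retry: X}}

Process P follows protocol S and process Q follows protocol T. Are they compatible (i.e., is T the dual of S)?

!Bool | ?Bool  ✓
  ?Str | !Str  ✓
    rec X | rec X  ✓ (rec unchanged)
      +{err,more} | +{err,more}  ✗ choice polarity not flipped — not dual

NO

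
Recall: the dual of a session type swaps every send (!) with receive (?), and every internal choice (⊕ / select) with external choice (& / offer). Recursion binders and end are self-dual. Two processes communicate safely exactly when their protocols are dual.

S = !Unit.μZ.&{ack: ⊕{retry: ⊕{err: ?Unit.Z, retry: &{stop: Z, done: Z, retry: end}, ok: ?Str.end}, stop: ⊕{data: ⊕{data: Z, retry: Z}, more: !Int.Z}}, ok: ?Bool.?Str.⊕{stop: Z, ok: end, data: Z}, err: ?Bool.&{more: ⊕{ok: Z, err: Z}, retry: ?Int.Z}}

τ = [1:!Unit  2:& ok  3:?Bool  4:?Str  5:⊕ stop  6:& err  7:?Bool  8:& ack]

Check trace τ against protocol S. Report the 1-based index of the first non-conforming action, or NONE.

8

@1 !Unit  ✓  state: μZ.…
@2 & ok  ✓  state: ?Bool.?Str.⊕{stop: μZ.…, ok: end, data: μZ.…}
@3 ?Bool  ✓  state: ?Str.⊕{stop: μZ.…, ok: end, data: μZ.…}
@4 ?Str  ✓  state: ⊕{stop: μZ.…, ok: end, data: μZ.…}
@5 ⊕ stop  ✓  state: μZ.…
@6 & err  ✓  state: ?Bool.&{more: ⊕{ok: μZ.…, err: μZ.…}, retry: ?Int.μZ.…}
@7 ?Bool  ✓  state: &{more: ⊕{ok: μZ.…, err: μZ.…}, retry: ?Int.μZ.…}
@8 got & ack, protocol expects & more or & retry  ✗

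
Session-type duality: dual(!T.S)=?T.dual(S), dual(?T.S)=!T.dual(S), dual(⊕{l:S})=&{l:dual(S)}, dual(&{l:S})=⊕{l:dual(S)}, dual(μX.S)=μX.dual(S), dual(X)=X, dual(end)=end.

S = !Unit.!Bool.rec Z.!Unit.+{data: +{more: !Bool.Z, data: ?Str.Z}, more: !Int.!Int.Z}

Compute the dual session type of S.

?Unit.?Bool.rec Z.?Unit.&{data: &{more: ?Bool.Z, data: !Str.Z}, more: ?Int.?Int.Z}

!Unit → ?Unit
  !Bool → ?Bool
    rec Z → rec Z  (μ self-dual)
      !Unit → ?Unit
        +{data,more} → &{data,more}  (⊕→&)
          [data]
            +{more,data} → &{more,data}  (⊕→&)
              [more]
                !Bool → ?Bool
                  Z self-dual
              [data]
                ?Str → !Str
                  Z self-dual
          [more]
            !Int → ?Int
              !Int → ?Int
                Z self-dual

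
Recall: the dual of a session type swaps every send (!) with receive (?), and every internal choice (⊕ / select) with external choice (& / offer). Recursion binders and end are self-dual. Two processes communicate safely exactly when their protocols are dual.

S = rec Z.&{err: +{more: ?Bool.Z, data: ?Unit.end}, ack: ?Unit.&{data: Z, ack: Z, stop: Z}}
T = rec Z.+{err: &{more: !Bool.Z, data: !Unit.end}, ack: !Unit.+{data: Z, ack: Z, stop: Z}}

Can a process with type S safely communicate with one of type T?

YES

rec Z | rec Z  match (rec unchanged)
  &{err,ack} | +{err,ack}  match same labels
    • err:
      +{more,data} | &{more,data}  match same labels
        • more:
          ?Bool | !Bool  match
            Z | Z  match
        • data:
          ?Unit | !Unit  match
            end | end  match
    • ack:
      ?Unit | !Unit  match
        &{data,ack,stop} | +{data,ack,stop}  match same labels
          • data:
            Z | Z  match
          • ack:
            Z | Z  match
          • stop:
            Z | Z  match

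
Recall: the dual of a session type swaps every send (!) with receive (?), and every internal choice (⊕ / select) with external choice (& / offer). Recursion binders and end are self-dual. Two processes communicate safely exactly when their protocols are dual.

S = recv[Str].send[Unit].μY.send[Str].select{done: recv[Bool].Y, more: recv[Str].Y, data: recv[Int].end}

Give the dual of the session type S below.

send[Str].recv[Unit].μY.recv[Str].offer{done: send[Bool].Y, more: send[Str].Y, data: send[Int].end}

recv[Str] = send[Str]
  send[Unit] = recv[Unit]
    μY = μY  (rec unchanged)
      send[Str] = recv[Str]
        select{done,more,data} = offer{done,more,data}  (select→offer)
          case done:
            recv[Bool] = send[Bool]
              dual(Y) = Y
          case more:
            recv[Str] = send[Str]
              dual(Y) = Y
          case data:
            recv[Int] = send[Int]
              dual(end) = end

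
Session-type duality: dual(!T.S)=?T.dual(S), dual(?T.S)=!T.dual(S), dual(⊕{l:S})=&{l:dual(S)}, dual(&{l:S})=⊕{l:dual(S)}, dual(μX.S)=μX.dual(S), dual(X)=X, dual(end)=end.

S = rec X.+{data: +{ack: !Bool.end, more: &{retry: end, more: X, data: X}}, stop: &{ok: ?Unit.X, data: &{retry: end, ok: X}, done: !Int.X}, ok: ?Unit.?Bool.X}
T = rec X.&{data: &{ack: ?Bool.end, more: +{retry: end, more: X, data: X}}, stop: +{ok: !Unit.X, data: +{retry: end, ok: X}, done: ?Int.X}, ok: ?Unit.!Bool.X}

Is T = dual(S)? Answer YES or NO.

NO

rec X ‖ rec X  ✓ (binder kept)
  +{data,stop,ok} ‖ &{data,stop,ok}  ✓ label sets agree
    • data:
      +{ack,more} ‖ &{ack,more}  ✓ label sets agree
        • ack:
          !Bool ‖ ?Bool  ✓
            end ‖ end  ✓
        • more:
          &{retry,more,data} ‖ +{retry,more,data}  ✓ label sets agree
            • retry:
              end ‖ end  ✓
            • more:
              X ‖ X  ✓
            • data:
              X ‖ X  ✓
    • stop:
      &{ok,data,done} ‖ +{ok,data,done}  ✓ label sets agree
        • ok:
          ?Unit ‖ !Unit  ✓
            X ‖ X  ✓
        • data:
          &{retry,ok} ‖ +{retry,ok}  ✓ label sets agree
            • retry:
              end ‖ end  ✓
            • ok:
              X ‖ X  ✓
        • done:
          !Int ‖ ?Int  ✓
            X ‖ X  ✓
    • ok:
      ?Unit ‖ ?Unit  ✗ same direction on both sides — not dual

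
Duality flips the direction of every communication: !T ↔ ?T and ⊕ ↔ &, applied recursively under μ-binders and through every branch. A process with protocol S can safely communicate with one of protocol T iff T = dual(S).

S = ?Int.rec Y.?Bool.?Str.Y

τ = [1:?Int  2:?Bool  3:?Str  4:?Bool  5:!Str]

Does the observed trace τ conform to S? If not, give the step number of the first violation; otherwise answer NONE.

step 1: ?Int  ok  state: rec Y.…
step 2: ?Bool  ok  state: ?Str.rec Y.…
step 3: ?Str  ok  state: rec Y.…
step 4: ?Bool  ok  state: ?Str.rec Y.…
step 5: got !Str, protocol expects ?Str  ✗

5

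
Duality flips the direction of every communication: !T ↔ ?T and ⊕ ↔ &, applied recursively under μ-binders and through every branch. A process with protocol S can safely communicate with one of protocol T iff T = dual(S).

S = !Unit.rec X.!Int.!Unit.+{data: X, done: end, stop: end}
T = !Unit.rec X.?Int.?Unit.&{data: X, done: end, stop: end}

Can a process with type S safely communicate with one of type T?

!Unit | !Unit  ✗ same direction on both sides — not dual

NO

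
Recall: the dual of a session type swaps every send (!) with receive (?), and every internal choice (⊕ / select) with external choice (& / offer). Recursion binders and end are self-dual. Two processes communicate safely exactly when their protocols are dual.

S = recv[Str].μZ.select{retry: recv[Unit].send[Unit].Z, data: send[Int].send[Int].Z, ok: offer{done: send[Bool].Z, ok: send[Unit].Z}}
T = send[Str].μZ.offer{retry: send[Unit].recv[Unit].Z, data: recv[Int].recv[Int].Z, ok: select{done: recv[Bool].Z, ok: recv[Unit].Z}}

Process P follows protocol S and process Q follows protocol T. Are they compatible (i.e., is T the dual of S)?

YES

recv[Str] vs send[Str]  ok
  μZ vs μZ  ok (binder kept)
    select{retry,data,ok} vs offer{retry,data,ok}  ok same labels
      case retry:
        recv[Unit] vs send[Unit]  ok
          send[Unit] vs recv[Unit]  ok
            Z vs Z  ok
      case data:
        send[Int] vs recv[Int]  ok
          send[Int] vs recv[Int]  ok
            Z vs Z  ok
      case ok:
        offer{done,ok} vs select{done,ok}  ok same labels
          case done:
            send[Bool] vs recv[Bool]  ok
              Z vs Z  ok
          case ok:
            send[Unit] vs recv[Unit]  ok
              Z vs Z  ok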